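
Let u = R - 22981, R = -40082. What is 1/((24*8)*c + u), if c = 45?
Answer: -1/54423 ≈ -1.8375e-5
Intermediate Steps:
u = -63063 (u = -40082 - 22981 = -63063)
1/((24*8)*c + u) = 1/((24*8)*45 - 63063) = 1/(192*45 - 63063) = 1/(8640 - 63063) = 1/(-54423) = -1/54423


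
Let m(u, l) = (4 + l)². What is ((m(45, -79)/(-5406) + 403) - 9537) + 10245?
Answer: 2000147/1802 ≈ 1110.0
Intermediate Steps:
((m(45, -79)/(-5406) + 403) - 9537) + 10245 = (((4 - 79)²/(-5406) + 403) - 9537) + 10245 = (((-75)²*(-1/5406) + 403) - 9537) + 10245 = ((5625*(-1/5406) + 403) - 9537) + 10245 = ((-1875/1802 + 403) - 9537) + 10245 = (724331/1802 - 9537) + 10245 = -16461343/1802 + 10245 = 2000147/1802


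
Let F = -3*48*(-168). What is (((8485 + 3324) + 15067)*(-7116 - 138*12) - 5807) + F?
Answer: -235737887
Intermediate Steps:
F = 24192 (F = -144*(-168) = 24192)
(((8485 + 3324) + 15067)*(-7116 - 138*12) - 5807) + F = (((8485 + 3324) + 15067)*(-7116 - 138*12) - 5807) + 24192 = ((11809 + 15067)*(-7116 - 1656) - 5807) + 24192 = (26876*(-8772) - 5807) + 24192 = (-235756272 - 5807) + 24192 = -235762079 + 24192 = -235737887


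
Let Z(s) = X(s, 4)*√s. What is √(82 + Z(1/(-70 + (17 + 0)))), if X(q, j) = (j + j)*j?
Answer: √(230338 + 1696*I*√53)/53 ≈ 9.0586 + 0.24262*I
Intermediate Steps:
X(q, j) = 2*j² (X(q, j) = (2*j)*j = 2*j²)
Z(s) = 32*√s (Z(s) = (2*4²)*√s = (2*16)*√s = 32*√s)
√(82 + Z(1/(-70 + (17 + 0)))) = √(82 + 32*√(1/(-70 + (17 + 0)))) = √(82 + 32*√(1/(-70 + 17))) = √(82 + 32*√(1/(-53))) = √(82 + 32*√(-1/53)) = √(82 + 32*(I*√53/53)) = √(82 + 32*I*√53/53)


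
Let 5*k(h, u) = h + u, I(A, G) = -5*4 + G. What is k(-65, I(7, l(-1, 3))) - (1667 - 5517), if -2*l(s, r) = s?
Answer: 38331/10 ≈ 3833.1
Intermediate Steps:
l(s, r) = -s/2
I(A, G) = -20 + G
k(h, u) = h/5 + u/5 (k(h, u) = (h + u)/5 = h/5 + u/5)
k(-65, I(7, l(-1, 3))) - (1667 - 5517) = ((1/5)*(-65) + (-20 - 1/2*(-1))/5) - (1667 - 5517) = (-13 + (-20 + 1/2)/5) - 1*(-3850) = (-13 + (1/5)*(-39/2)) + 3850 = (-13 - 39/10) + 3850 = -169/10 + 3850 = 38331/10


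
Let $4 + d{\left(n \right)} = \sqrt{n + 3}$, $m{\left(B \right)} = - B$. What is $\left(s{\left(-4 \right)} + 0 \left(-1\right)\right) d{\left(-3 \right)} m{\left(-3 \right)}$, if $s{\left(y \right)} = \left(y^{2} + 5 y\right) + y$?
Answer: $96$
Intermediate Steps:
$d{\left(n \right)} = -4 + \sqrt{3 + n}$ ($d{\left(n \right)} = -4 + \sqrt{n + 3} = -4 + \sqrt{3 + n}$)
$s{\left(y \right)} = y^{2} + 6 y$
$\left(s{\left(-4 \right)} + 0 \left(-1\right)\right) d{\left(-3 \right)} m{\left(-3 \right)} = \left(- 4 \left(6 - 4\right) + 0 \left(-1\right)\right) \left(-4 + \sqrt{3 - 3}\right) \left(\left(-1\right) \left(-3\right)\right) = \left(\left(-4\right) 2 + 0\right) \left(-4 + \sqrt{0}\right) 3 = \left(-8 + 0\right) \left(-4 + 0\right) 3 = \left(-8\right) \left(-4\right) 3 = 32 \cdot 3 = 96$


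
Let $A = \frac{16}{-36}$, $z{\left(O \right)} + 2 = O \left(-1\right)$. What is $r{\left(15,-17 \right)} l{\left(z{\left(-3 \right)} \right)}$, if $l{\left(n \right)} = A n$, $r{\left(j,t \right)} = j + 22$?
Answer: $- \frac{148}{9} \approx -16.444$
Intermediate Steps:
$z{\left(O \right)} = -2 - O$ ($z{\left(O \right)} = -2 + O \left(-1\right) = -2 - O$)
$A = - \frac{4}{9}$ ($A = 16 \left(- \frac{1}{36}\right) = - \frac{4}{9} \approx -0.44444$)
$r{\left(j,t \right)} = 22 + j$
$l{\left(n \right)} = - \frac{4 n}{9}$
$r{\left(15,-17 \right)} l{\left(z{\left(-3 \right)} \right)} = \left(22 + 15\right) \left(- \frac{4 \left(-2 - -3\right)}{9}\right) = 37 \left(- \frac{4 \left(-2 + 3\right)}{9}\right) = 37 \left(\left(- \frac{4}{9}\right) 1\right) = 37 \left(- \frac{4}{9}\right) = - \frac{148}{9}$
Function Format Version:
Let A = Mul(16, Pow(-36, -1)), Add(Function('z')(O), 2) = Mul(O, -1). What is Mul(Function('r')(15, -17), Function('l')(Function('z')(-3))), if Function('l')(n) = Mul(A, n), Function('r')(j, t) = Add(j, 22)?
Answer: Rational(-148, 9) ≈ -16.444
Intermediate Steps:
Function('z')(O) = Add(-2, Mul(-1, O)) (Function('z')(O) = Add(-2, Mul(O, -1)) = Add(-2, Mul(-1, O)))
A = Rational(-4, 9) (A = Mul(16, Rational(-1, 36)) = Rational(-4, 9) ≈ -0.44444)
Function('r')(j, t) = Add(22, j)
Function('l')(n) = Mul(Rational(-4, 9), n)
Mul(Function('r')(15, -17), Function('l')(Function('z')(-3))) = Mul(Add(22, 15), Mul(Rational(-4, 9), Add(-2, Mul(-1, -3)))) = Mul(37, Mul(Rational(-4, 9), Add(-2, 3))) = Mul(37, Mul(Rational(-4, 9), 1)) = Mul(37, Rational(-4, 9)) = Rational(-148, 9)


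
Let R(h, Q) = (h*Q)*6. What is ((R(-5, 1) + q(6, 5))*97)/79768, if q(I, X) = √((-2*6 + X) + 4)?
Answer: -1455/39884 + 97*I*√3/79768 ≈ -0.036481 + 0.0021062*I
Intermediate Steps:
R(h, Q) = 6*Q*h (R(h, Q) = (Q*h)*6 = 6*Q*h)
q(I, X) = √(-8 + X) (q(I, X) = √((-12 + X) + 4) = √(-8 + X))
((R(-5, 1) + q(6, 5))*97)/79768 = ((6*1*(-5) + √(-8 + 5))*97)/79768 = ((-30 + √(-3))*97)*(1/79768) = ((-30 + I*√3)*97)*(1/79768) = (-2910 + 97*I*√3)*(1/79768) = -1455/39884 + 97*I*√3/79768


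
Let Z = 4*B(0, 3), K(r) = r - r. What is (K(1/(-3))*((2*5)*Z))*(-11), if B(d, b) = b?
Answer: 0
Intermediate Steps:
K(r) = 0
Z = 12 (Z = 4*3 = 12)
(K(1/(-3))*((2*5)*Z))*(-11) = (0*((2*5)*12))*(-11) = (0*(10*12))*(-11) = (0*120)*(-11) = 0*(-11) = 0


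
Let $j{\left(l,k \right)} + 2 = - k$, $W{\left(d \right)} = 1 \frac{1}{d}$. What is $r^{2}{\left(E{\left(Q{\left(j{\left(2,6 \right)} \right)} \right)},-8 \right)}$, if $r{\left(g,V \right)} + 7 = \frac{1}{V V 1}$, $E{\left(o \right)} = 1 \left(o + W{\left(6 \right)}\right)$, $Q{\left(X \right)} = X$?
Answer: $\frac{199809}{4096} \approx 48.781$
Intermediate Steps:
$W{\left(d \right)} = \frac{1}{d}$
$j{\left(l,k \right)} = -2 - k$
$E{\left(o \right)} = \frac{1}{6} + o$ ($E{\left(o \right)} = 1 \left(o + \frac{1}{6}\right) = 1 \left(\frac{1}{6} + o\right) = \frac{1}{6} + o$)
$r{\left(g,V \right)} = -7 + \frac{1}{V^{2}}$ ($r{\left(g,V \right)} = -7 + \frac{1}{V V 1} = -7 + \frac{1}{V^{2} \cdot 1} = -7 + \frac{1}{V^{2}}$)
$r^{2}{\left(E{\left(Q{\left(j{\left(2,6 \right)} \right)} \right)},-8 \right)} = \left(-7 + \frac{1}{64}\right)^{2} = \left(- \frac{447}{64}\right)^{2} = \frac{199809}{4096}$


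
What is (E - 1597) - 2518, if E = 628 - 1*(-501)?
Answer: -2986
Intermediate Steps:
E = 1129 (E = 628 + 501 = 1129)
(E - 1597) - 2518 = (1129 - 1597) - 2518 = -468 - 2518 = -2986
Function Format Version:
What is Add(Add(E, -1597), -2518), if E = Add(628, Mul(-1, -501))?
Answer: -2986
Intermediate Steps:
E = 1129 (E = Add(628, 501) = 1129)
Add(Add(E, -1597), -2518) = Add(Add(1129, -1597), -2518) = Add(-468, -2518) = -2986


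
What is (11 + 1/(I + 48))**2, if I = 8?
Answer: 380689/3136 ≈ 121.39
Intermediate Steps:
(11 + 1/(I + 48))**2 = (11 + 1/(8 + 48))**2 = (11 + 1/56)**2 = (617/56)**2 = 380689/3136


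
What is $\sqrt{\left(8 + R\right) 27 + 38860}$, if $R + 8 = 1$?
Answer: $\sqrt{38887} \approx 197.2$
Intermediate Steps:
$R = -7$ ($R = -8 + 1 = -7$)
$\sqrt{\left(8 + R\right) 27 + 38860} = \sqrt{\left(8 - 7\right) 27 + 38860} = \sqrt{1 \cdot 27 + 38860} = \sqrt{27 + 38860} = \sqrt{38887}$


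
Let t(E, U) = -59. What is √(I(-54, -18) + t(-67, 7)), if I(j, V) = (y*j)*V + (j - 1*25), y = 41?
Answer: √39714 ≈ 199.28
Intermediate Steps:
I(j, V) = -25 + j + 41*V*j (I(j, V) = (41*j)*V + (j - 1*25) = 41*V*j + (j - 25) = 41*V*j + (-25 + j) = -25 + j + 41*V*j)
√(I(-54, -18) + t(-67, 7)) = √((-25 - 54 + 41*(-18)*(-54)) - 59) = √((-25 - 54 + 39852) - 59) = √(39773 - 59) = √39714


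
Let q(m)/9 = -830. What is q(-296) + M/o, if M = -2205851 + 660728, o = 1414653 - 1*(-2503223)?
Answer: -29268078843/3917876 ≈ -7470.4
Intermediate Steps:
q(m) = -7470 (q(m) = 9*(-830) = -7470)
o = 3917876 (o = 1414653 + 2503223 = 3917876)
M = -1545123
q(-296) + M/o = -7470 - 1545123/3917876 = -29268078843/3917876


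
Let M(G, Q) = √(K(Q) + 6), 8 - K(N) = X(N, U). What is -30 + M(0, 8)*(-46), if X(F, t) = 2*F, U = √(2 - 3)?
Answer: -30 - 46*I*√2 ≈ -30.0 - 65.054*I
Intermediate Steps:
U = I (U = √(-1) = I ≈ 1.0*I)
K(N) = 8 - 2*N
M(G, Q) = √(14 - 2*Q) (M(G, Q) = √((8 - 2*Q) + 6) = √(14 - 2*Q))
-30 + M(0, 8)*(-46) = -30 + √(14 - 2*8)*(-46) = -30 + √(14 - 16)*(-46) = -30 + √(-2)*(-46) = -30 + (I*√2)*(-46) = -30 - 46*I*√2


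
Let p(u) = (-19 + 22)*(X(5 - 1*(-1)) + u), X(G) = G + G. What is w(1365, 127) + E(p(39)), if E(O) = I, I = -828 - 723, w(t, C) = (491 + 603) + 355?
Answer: -102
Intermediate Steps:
w(t, C) = 1449 (w(t, C) = 1094 + 355 = 1449)
X(G) = 2*G
p(u) = 36 + 3*u (p(u) = (-19 + 22)*(2*(5 - 1*(-1)) + u) = 3*(2*(5 + 1) + u) = 3*(2*6 + u) = 3*(12 + u) = 36 + 3*u)
I = -1551
E(O) = -1551
w(1365, 127) + E(p(39)) = 1449 - 1551 = -102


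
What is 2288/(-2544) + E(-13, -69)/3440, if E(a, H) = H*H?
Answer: 265079/546960 ≈ 0.48464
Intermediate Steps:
E(a, H) = H**2
2288/(-2544) + E(-13, -69)/3440 = 2288/(-2544) + (-69)**2/3440 = 2288*(-1/2544) + 4761*(1/3440) = -143/159 + 4761/3440 = 265079/546960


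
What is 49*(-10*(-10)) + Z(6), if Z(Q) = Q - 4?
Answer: 4902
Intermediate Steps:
Z(Q) = -4 + Q
49*(-10*(-10)) + Z(6) = 49*(-10*(-10)) + (-4 + 6) = 49*100 + 2 = 4900 + 2 = 4902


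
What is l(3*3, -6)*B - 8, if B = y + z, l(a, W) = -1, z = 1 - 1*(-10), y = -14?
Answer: -5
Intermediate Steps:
z = 11 (z = 1 + 10 = 11)
B = -3 (B = -14 + 11 = -3)
l(3*3, -6)*B - 8 = -1*(-3) - 8 = 3 - 8 = -5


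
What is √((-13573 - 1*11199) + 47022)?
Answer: 5*√890 ≈ 149.16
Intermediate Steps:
√((-13573 - 1*11199) + 47022) = √((-13573 - 11199) + 47022) = √(-24772 + 47022) = √22250 = 5*√890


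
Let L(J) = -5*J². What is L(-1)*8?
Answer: -40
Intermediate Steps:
L(-1)*8 = -5*(-1)²*8 = -5*1*8 = -5*8 = -40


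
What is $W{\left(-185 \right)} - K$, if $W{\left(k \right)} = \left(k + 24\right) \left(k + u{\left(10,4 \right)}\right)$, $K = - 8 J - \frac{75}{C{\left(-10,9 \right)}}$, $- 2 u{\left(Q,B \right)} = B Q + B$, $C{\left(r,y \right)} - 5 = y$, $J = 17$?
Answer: $\frac{468557}{14} \approx 33468.0$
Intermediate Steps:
$C{\left(r,y \right)} = 5 + y$
$u{\left(Q,B \right)} = - \frac{B}{2} - \frac{B Q}{2}$ ($u{\left(Q,B \right)} = - \frac{B Q + B}{2} = - \frac{B + B Q}{2} = - \frac{B}{2} - \frac{B Q}{2}$)
$K = - \frac{1979}{14}$ ($K = \left(-8\right) 17 - \frac{75}{5 + 9} = -136 - \frac{75}{14} = - \frac{1979}{14} \approx -141.36$)
$W{\left(k \right)} = \left(-22 + k\right) \left(24 + k\right)$ ($W{\left(k \right)} = \left(k + 24\right) \left(k - 2 \left(1 + 10\right)\right) = \left(24 + k\right) \left(k - 2 \cdot 11\right) = \left(24 + k\right) \left(k - 22\right) = \left(24 + k\right) \left(-22 + k\right) = \left(-22 + k\right) \left(24 + k\right)$)
$W{\left(-185 \right)} - K = \left(-528 + \left(-185\right)^{2} + 2 \left(-185\right)\right) - - \frac{1979}{14} = \left(-528 + 34225 - 370\right) + \frac{1979}{14} = 33327 + \frac{1979}{14} = \frac{468557}{14}$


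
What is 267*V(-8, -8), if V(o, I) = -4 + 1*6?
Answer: 534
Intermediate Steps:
V(o, I) = 2 (V(o, I) = -4 + 6 = 2)
267*V(-8, -8) = 267*2 = 534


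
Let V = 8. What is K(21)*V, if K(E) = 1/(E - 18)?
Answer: 8/3 ≈ 2.6667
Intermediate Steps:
K(E) = 1/(-18 + E)
K(21)*V = 8/(-18 + 21) = 8/3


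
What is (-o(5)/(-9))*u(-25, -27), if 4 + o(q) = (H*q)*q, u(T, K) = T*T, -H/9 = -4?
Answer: 560000/9 ≈ 62222.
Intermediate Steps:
H = 36 (H = -9*(-4) = 36)
u(T, K) = T**2
o(q) = -4 + 36*q**2 (o(q) = -4 + (36*q)*q = -4 + 36*q**2)
(-o(5)/(-9))*u(-25, -27) = -(-4 + 36*5**2)/(-9)*(-25)**2 = -(-4 + 36*25)*(-1)/9*625 = -(-4 + 900)*(-1)/9*625 = -896*(-1)/9*625 = -1*(-896/9)*625 = (896/9)*625 = 560000/9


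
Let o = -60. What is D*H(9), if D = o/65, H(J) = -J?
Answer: 108/13 ≈ 8.3077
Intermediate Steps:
D = -12/13 (D = -60/65 = -60*1/65 = -12/13 ≈ -0.92308)
D*H(9) = -(-12)*9/13 = -12/13*(-9) = 108/13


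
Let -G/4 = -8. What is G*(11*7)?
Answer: 2464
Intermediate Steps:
G = 32 (G = -4*(-8) = 32)
G*(11*7) = 32*(11*7) = 32*77 = 2464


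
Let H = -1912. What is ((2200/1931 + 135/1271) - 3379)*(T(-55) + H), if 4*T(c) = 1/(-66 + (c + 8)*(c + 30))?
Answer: 1134079728352297/175601278 ≈ 6.4583e+6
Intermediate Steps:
T(c) = 1/(4*(-66 + (8 + c)*(30 + c))) (T(c) = 1/(4*(-66 + (c + 8)*(c + 30))) = 1/(4*(-66 + (8 + c)*(30 + c))))
((2200/1931 + 135/1271) - 3379)*(T(-55) + H) = ((2200/1931 + 135/1271) - 3379)*(1/(4*(174 + (-55)**2 + 38*(-55))) - 1912) = ((2200*(1/1931) + 135*(1/1271)) - 3379)*(1/(4*(174 + 3025 - 2090)) - 1912) = ((2200/1931 + 135/1271) - 3379)*((1/4)/1109 - 1912) = (3056885/2454301 - 3379)*((1/4)*(1/1109) - 1912) = -8290026194*(1/4436 - 1912)/2454301 = -8290026194/2454301*(-8481631/4436) = 1134079728352297/175601278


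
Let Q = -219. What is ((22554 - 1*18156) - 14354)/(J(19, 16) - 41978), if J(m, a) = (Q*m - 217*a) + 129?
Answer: 4978/24741 ≈ 0.20120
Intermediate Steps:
J(m, a) = 129 - 219*m - 217*a (J(m, a) = (-219*m - 217*a) + 129 = 129 - 219*m - 217*a)
((22554 - 1*18156) - 14354)/(J(19, 16) - 41978) = ((22554 - 1*18156) - 14354)/((129 - 219*19 - 217*16) - 41978) = ((22554 - 18156) - 14354)/((129 - 4161 - 3472) - 41978) = (4398 - 14354)/(-7504 - 41978) = -9956/(-49482) = -9956*(-1/49482) = 4978/24741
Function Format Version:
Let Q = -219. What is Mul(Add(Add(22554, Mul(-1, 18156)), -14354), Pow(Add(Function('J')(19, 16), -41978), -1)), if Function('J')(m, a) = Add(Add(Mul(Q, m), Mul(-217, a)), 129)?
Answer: Rational(4978, 24741) ≈ 0.20120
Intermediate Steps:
Function('J')(m, a) = Add(129, Mul(-219, m), Mul(-217, a)) (Function('J')(m, a) = Add(Add(Mul(-219, m), Mul(-217, a)), 129) = Add(129, Mul(-219, m), Mul(-217, a)))
Mul(Add(Add(22554, Mul(-1, 18156)), -14354), Pow(Add(Function('J')(19, 16), -41978), -1)) = Mul(Add(Add(22554, Mul(-1, 18156)), -14354), Pow(Add(Add(129, Mul(-219, 19), Mul(-217, 16)), -41978), -1)) = Mul(Add(Add(22554, -18156), -14354), Pow(Add(Add(129, -4161, -3472), -41978), -1)) = Mul(Add(4398, -14354), Pow(Add(-7504, -41978), -1)) = Mul(-9956, Pow(-49482, -1)) = Mul(-9956, Rational(-1, 49482)) = Rational(4978, 24741)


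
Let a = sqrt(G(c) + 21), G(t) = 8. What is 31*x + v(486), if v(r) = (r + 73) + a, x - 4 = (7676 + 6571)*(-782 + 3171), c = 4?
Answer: 1055119256 + sqrt(29) ≈ 1.0551e+9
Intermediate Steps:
a = sqrt(29) (a = sqrt(8 + 21) = sqrt(29) ≈ 5.3852)
x = 34036087 (x = 4 + (7676 + 6571)*(-782 + 3171) = 4 + 14247*2389 = 4 + 34036083 = 34036087)
v(r) = 73 + r + sqrt(29) (v(r) = (r + 73) + sqrt(29) = (73 + r) + sqrt(29) = 73 + r + sqrt(29))
31*x + v(486) = 31*34036087 + (73 + 486 + sqrt(29)) = 1055118697 + (559 + sqrt(29)) = 1055119256 + sqrt(29)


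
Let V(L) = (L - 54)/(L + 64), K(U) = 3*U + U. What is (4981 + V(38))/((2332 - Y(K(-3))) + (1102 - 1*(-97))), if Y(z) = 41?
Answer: 254023/177990 ≈ 1.4272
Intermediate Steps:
K(U) = 4*U
V(L) = (-54 + L)/(64 + L)
(4981 + V(38))/((2332 - Y(K(-3))) + (1102 - 1*(-97))) = (4981 + (-54 + 38)/(64 + 38))/((2332 - 1*41) + (1102 - 1*(-97))) = (4981 - 16/102)/((2332 - 41) + (1102 + 97)) = (4981 + (1/102)*(-16))/(2291 + 1199) = (4981 - 8/51)/3490 = (254023/51)*(1/3490) = 254023/177990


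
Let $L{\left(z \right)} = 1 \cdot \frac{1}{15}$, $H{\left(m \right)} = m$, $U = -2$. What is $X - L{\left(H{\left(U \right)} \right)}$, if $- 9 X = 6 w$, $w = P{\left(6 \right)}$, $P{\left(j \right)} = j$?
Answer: $- \frac{61}{15} \approx -4.0667$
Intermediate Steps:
$w = 6$
$L{\left(z \right)} = \frac{1}{15}$ ($L{\left(z \right)} = 1 \cdot \frac{1}{15} = \frac{1}{15}$)
$X = -4$ ($X = - \frac{6 \cdot 6}{9} = \left(- \frac{1}{9}\right) 36 = -4$)
$X - L{\left(H{\left(U \right)} \right)} = -4 - \frac{1}{15} = - \frac{61}{15}$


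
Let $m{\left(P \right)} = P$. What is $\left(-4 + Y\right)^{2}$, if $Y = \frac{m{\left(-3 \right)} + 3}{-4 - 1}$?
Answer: $16$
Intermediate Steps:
$Y = 0$ ($Y = \frac{-3 + 3}{-4 - 1} = \frac{0}{-5} = 0 \left(- \frac{1}{5}\right) = 0$)
$\left(-4 + Y\right)^{2} = \left(-4 + 0\right)^{2} = \left(-4\right)^{2} = 16$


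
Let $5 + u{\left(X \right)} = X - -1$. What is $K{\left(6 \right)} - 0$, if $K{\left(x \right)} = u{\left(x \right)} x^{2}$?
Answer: $72$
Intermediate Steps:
$u{\left(X \right)} = -4 + X$ ($u{\left(X \right)} = -5 + \left(X - -1\right) = -5 + \left(X + 1\right) = -5 + \left(1 + X\right) = -4 + X$)
$K{\left(x \right)} = x^{2} \left(-4 + x\right)$ ($K{\left(x \right)} = \left(-4 + x\right) x^{2} = x^{2} \left(-4 + x\right)$)
$K{\left(6 \right)} - 0 = 6^{2} \left(-4 + 6\right) - 0 = 36 \cdot 2 + 0 = 72 + 0 = 72$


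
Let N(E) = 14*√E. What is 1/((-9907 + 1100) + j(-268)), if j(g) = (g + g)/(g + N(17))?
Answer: -150766349/1327483030483 - 1876*√17/1327483030483 ≈ -0.00011358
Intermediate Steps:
j(g) = 2*g/(g + 14*√17) (j(g) = (g + g)/(g + 14*√17) = (2*g)/(g + 14*√17) = 2*g/(g + 14*√17))
1/((-9907 + 1100) + j(-268)) = 1/((-9907 + 1100) + 2*(-268)/(-268 + 14*√17)) = 1/(-8807 - 536/(-268 + 14*√17))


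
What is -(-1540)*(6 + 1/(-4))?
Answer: 8855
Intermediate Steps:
-(-1540)*(6 + 1/(-4)) = -(-1540)*(6 - ¼) = -(-1540)*23/4 = -385*(-23) = 8855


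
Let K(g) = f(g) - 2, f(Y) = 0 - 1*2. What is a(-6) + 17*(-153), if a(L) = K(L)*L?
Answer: -2577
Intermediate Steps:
f(Y) = -2 (f(Y) = 0 - 2 = -2)
K(g) = -4 (K(g) = -2 - 2 = -4)
a(L) = -4*L
a(-6) + 17*(-153) = -4*(-6) + 17*(-153) = 24 - 2601 = -2577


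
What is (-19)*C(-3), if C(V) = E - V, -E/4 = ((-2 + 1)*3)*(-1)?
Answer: 171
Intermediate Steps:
E = -12 (E = -4*(-2 + 1)*3*(-1) = -4*(-1*3)*(-1) = -(-12)*(-1) = -4*3 = -12)
C(V) = -12 - V
(-19)*C(-3) = (-19)*(-12 - 1*(-3)) = (-1*19)*(-12 + 3) = -19*(-9) = 171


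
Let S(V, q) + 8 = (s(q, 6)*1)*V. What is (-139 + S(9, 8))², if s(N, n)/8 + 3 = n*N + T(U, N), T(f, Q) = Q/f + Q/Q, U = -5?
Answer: 232532001/25 ≈ 9.3013e+6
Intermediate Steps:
T(f, Q) = 1 + Q/f (T(f, Q) = Q/f + 1 = 1 + Q/f)
s(N, n) = -16 - 8*N/5 + 8*N*n (s(N, n) = -24 + 8*(n*N + (N - 5)/(-5)) = -24 + 8*(N*n - (-5 + N)/5) = -24 + 8*(N*n + (1 - N/5)) = -24 + 8*(1 - N/5 + N*n) = -24 + (8 - 8*N/5 + 8*N*n) = -16 - 8*N/5 + 8*N*n)
S(V, q) = -8 + V*(-16 + 232*q/5) (S(V, q) = -8 + ((-16 - 8*q/5 + 8*q*6)*1)*V = -8 + ((-16 - 8*q/5 + 48*q)*1)*V = -8 + ((-16 + 232*q/5)*1)*V = -8 + (-16 + 232*q/5)*V = -8 + V*(-16 + 232*q/5))
(-139 + S(9, 8))² = (-139 + (-8 + (8/5)*9*(-10 + 29*8)))² = (-139 + (-8 + (8/5)*9*(-10 + 232)))² = (-139 + (-8 + (8/5)*9*222))² = (-139 + (-8 + 15984/5))² = (-139 + 15944/5)² = (15249/5)² = 232532001/25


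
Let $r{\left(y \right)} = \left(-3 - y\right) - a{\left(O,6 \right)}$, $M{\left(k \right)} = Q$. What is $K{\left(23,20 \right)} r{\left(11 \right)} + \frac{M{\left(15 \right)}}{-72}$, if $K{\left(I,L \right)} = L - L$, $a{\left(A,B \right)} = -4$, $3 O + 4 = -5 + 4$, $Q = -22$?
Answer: $\frac{11}{36} \approx 0.30556$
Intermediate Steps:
$M{\left(k \right)} = -22$
$O = - \frac{5}{3}$ ($O = - \frac{4}{3} + \frac{-5 + 4}{3} = - \frac{4}{3} + \frac{1}{3} \left(-1\right) = - \frac{4}{3} - \frac{1}{3} = - \frac{5}{3} \approx -1.6667$)
$K{\left(I,L \right)} = 0$
$r{\left(y \right)} = 1 - y$ ($r{\left(y \right)} = \left(-3 - y\right) - -4 = \left(-3 - y\right) + 4 = 1 - y$)
$K{\left(23,20 \right)} r{\left(11 \right)} + \frac{M{\left(15 \right)}}{-72} = 0 \left(1 - 11\right) - \frac{22}{-72} = 0 \left(1 - 11\right) - - \frac{11}{36} = 0 \left(-10\right) + \frac{11}{36} = 0 + \frac{11}{36} = \frac{11}{36}$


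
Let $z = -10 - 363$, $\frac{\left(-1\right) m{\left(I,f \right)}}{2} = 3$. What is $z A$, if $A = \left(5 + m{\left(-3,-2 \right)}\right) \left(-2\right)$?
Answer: $-746$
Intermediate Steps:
$m{\left(I,f \right)} = -6$ ($m{\left(I,f \right)} = \left(-2\right) 3 = -6$)
$z = -373$ ($z = -10 - 363 = -373$)
$A = 2$ ($A = \left(5 - 6\right) \left(-2\right) = \left(-1\right) \left(-2\right) = 2$)
$z A = \left(-373\right) 2 = -746$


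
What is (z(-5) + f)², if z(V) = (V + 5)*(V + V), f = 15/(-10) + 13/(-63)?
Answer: 46225/15876 ≈ 2.9116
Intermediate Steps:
f = -215/126 (f = 15*(-⅒) + 13*(-1/63) = -3/2 - 13/63 = -215/126 ≈ -1.7063)
z(V) = 2*V*(5 + V) (z(V) = (5 + V)*(2*V) = 2*V*(5 + V))
(z(-5) + f)² = (2*(-5)*(5 - 5) - 215/126)² = (2*(-5)*0 - 215/126)² = (0 - 215/126)² = (-215/126)² = 46225/15876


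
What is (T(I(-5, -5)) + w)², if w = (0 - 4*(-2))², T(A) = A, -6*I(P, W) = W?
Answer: 151321/36 ≈ 4203.4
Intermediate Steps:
I(P, W) = -W/6
w = 64 (w = (0 + 8)² = 8² = 64)
(T(I(-5, -5)) + w)² = (-⅙*(-5) + 64)² = (⅚ + 64)² = (389/6)² = 151321/36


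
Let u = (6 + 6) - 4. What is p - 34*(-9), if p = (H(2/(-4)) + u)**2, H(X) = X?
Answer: 1449/4 ≈ 362.25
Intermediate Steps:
u = 8 (u = 12 - 4 = 8)
p = 225/4 (p = (2/(-4) + 8)**2 = (2*(-1/4) + 8)**2 = (-1/2 + 8)**2 = (15/2)**2 = 225/4 ≈ 56.250)
p - 34*(-9) = 225/4 - 34*(-9) = 225/4 + 306 = 1449/4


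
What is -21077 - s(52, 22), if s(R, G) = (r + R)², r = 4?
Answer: -24213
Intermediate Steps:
s(R, G) = (4 + R)²
-21077 - s(52, 22) = -21077 - (4 + 52)² = -21077 - 1*56² = -21077 - 1*3136 = -21077 - 3136 = -24213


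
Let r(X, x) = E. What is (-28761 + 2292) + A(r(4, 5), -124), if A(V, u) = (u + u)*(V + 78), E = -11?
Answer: -43085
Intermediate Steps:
r(X, x) = -11
A(V, u) = 2*u*(78 + V) (A(V, u) = (2*u)*(78 + V) = 2*u*(78 + V))
(-28761 + 2292) + A(r(4, 5), -124) = (-28761 + 2292) + 2*(-124)*(78 - 11) = -26469 + 2*(-124)*67 = -26469 - 16616 = -43085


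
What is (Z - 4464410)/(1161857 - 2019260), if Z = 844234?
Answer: 3620176/857403 ≈ 4.2223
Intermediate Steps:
(Z - 4464410)/(1161857 - 2019260) = (844234 - 4464410)/(1161857 - 2019260) = -3620176/(-857403) = -3620176*(-1/857403) = 3620176/857403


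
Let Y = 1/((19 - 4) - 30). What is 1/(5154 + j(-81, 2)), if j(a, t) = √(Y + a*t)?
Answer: 77310/398458171 - I*√36465/398458171 ≈ 0.00019402 - 4.7924e-7*I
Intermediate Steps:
Y = -1/15 (Y = 1/(15 - 30) = 1/(-15) = -1/15 ≈ -0.066667)
j(a, t) = √(-1/15 + a*t)
1/(5154 + j(-81, 2)) = 1/(5154 + √(-15 + 225*(-81)*2)/15) = 1/(5154 + √(-15 - 36450)/15) = 1/(5154 + √(-36465)/15) = 1/(5154 + (I*√36465)/15) = 1/(5154 + I*√36465/15)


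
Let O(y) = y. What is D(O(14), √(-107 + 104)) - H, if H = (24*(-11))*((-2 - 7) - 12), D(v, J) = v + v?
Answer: -5516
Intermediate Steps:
D(v, J) = 2*v
H = 5544 (H = -264*(-9 - 12) = -264*(-21) = 5544)
D(O(14), √(-107 + 104)) - H = 2*14 - 1*5544 = 28 - 5544 = -5516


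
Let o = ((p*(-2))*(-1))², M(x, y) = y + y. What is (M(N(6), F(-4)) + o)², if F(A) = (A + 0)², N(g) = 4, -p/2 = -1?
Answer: 2304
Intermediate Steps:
p = 2 (p = -2*(-1) = 2)
F(A) = A²
M(x, y) = 2*y
o = 16 (o = ((2*(-2))*(-1))² = (-4*(-1))² = 4² = 16)
(M(N(6), F(-4)) + o)² = (2*(-4)² + 16)² = (2*16 + 16)² = (32 + 16)² = 48² = 2304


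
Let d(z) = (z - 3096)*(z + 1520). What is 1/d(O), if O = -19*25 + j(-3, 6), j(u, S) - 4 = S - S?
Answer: -1/3741783 ≈ -2.6725e-7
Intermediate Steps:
j(u, S) = 4 (j(u, S) = 4 + (S - S) = 4 + 0 = 4)
O = -471 (O = -19*25 + 4 = -475 + 4 = -471)
d(z) = (-3096 + z)*(1520 + z)
1/d(O) = 1/(-4705920 + (-471)² - 1576*(-471)) = 1/(-4705920 + 221841 + 742296) = 1/(-3741783) = -1/3741783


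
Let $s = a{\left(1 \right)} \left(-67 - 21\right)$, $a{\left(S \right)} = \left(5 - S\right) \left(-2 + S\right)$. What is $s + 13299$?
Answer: $13651$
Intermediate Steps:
$a{\left(S \right)} = \left(-2 + S\right) \left(5 - S\right)$
$s = 352$ ($s = \left(-10 - 1^{2} + 7 \cdot 1\right) \left(-67 - 21\right) = \left(-10 - 1 + 7\right) \left(-88\right) = \left(-4\right) \left(-88\right) = 352$)
$s + 13299 = 352 + 13299 = 13651$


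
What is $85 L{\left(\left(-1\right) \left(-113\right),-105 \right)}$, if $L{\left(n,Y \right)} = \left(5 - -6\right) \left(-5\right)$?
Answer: $-4675$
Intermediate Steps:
$L{\left(n,Y \right)} = -55$ ($L{\left(n,Y \right)} = \left(5 + 6\right) \left(-5\right) = 11 \left(-5\right) = -55$)
$85 L{\left(\left(-1\right) \left(-113\right),-105 \right)} = 85 \left(-55\right) = -4675$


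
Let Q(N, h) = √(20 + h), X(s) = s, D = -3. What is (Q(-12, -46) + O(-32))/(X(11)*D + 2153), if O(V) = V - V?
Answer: I*√26/2120 ≈ 0.0024052*I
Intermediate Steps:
O(V) = 0
(Q(-12, -46) + O(-32))/(X(11)*D + 2153) = (√(20 - 46) + 0)/(11*(-3) + 2153) = (√(-26) + 0)/(-33 + 2153) = (I*√26 + 0)/2120 = (I*√26)*(1/2120) = I*√26/2120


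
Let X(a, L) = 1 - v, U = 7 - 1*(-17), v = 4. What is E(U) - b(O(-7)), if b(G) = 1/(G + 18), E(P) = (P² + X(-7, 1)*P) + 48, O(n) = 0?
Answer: 9935/18 ≈ 551.94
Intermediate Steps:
U = 24 (U = 7 + 17 = 24)
X(a, L) = -3 (X(a, L) = 1 - 1*4 = 1 - 4 = -3)
E(P) = 48 + P² - 3*P (E(P) = (P² - 3*P) + 48 = 48 + P² - 3*P)
b(G) = 1/(18 + G)
E(U) - b(O(-7)) = (48 + 24² - 3*24) - 1/(18 + 0) = (48 + 576 - 72) - 1/18 = 552 - 1*1/18 = 552 - 1/18 = 9935/18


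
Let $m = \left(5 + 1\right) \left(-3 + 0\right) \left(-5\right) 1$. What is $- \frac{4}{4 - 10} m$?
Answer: $60$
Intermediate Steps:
$m = 90$ ($m = 6 \left(-3\right) \left(-5\right) 1 = \left(-18\right) \left(-5\right) 1 = 90 \cdot 1 = 90$)
$- \frac{4}{4 - 10} m = - \frac{4}{4 - 10} \cdot 90 = - \frac{4}{-6} \cdot 90 = \left(-4\right) \left(- \frac{1}{6}\right) 90 = \frac{2}{3} \cdot 90 = 60$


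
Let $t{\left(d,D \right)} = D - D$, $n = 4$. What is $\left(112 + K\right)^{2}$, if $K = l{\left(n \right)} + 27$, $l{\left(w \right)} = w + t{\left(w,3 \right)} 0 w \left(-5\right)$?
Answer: $20449$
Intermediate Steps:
$t{\left(d,D \right)} = 0$
$l{\left(w \right)} = w$ ($l{\left(w \right)} = w + 0 \cdot 0 w \left(-5\right) = w + 0 \cdot 0 \left(-5\right) = w + 0 \cdot 0 = w + 0 = w$)
$K = 31$ ($K = 4 + 27 = 31$)
$\left(112 + K\right)^{2} = \left(112 + 31\right)^{2} = 143^{2} = 20449$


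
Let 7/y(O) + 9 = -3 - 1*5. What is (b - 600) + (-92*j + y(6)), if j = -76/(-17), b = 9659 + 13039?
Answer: 368667/17 ≈ 21686.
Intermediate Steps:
b = 22698
y(O) = -7/17 (y(O) = 7/(-9 + (-3 - 1*5)) = 7/(-9 + (-3 - 5)) = 7/(-9 - 8) = 7/(-17) = 7*(-1/17) = -7/17)
j = 76/17 (j = -76*(-1/17) = 76/17 ≈ 4.4706)
(b - 600) + (-92*j + y(6)) = (22698 - 600) + (-92*76/17 - 7/17) = 22098 + (-6992/17 - 7/17) = 22098 - 6999/17 = 368667/17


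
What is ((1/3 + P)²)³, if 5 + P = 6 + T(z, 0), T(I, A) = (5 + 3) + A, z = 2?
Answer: 481890304/729 ≈ 6.6103e+5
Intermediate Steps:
T(I, A) = 8 + A
P = 9 (P = -5 + (6 + (8 + 0)) = -5 + (6 + 8) = -5 + 14 = 9)
((1/3 + P)²)³ = ((1/3 + 9)²)³ = ((⅓ + 9)²)³ = ((28/3)²)³ = (784/9)³ = 481890304/729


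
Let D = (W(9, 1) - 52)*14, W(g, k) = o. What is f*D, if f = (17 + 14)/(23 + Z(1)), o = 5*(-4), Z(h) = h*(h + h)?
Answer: -31248/25 ≈ -1249.9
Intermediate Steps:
Z(h) = 2*h**2 (Z(h) = h*(2*h) = 2*h**2)
o = -20
W(g, k) = -20
D = -1008 (D = (-20 - 52)*14 = -72*14 = -1008)
f = 31/25 (f = (17 + 14)/(23 + 2*1**2) = 31/(23 + 2*1) = 31/(23 + 2) = 31/25 ≈ 1.2400)
f*D = (31/25)*(-1008) = -31248/25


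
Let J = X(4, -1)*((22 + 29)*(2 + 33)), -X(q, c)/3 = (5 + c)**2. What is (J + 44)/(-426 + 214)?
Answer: 21409/53 ≈ 403.94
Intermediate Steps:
X(q, c) = -3*(5 + c)**2
J = -85680 (J = (-3*(5 - 1)**2)*((22 + 29)*(2 + 33)) = (-3*4**2)*(51*35) = -3*16*1785 = -48*1785 = -85680)
(J + 44)/(-426 + 214) = (-85680 + 44)/(-426 + 214) = -85636/(-212) = -85636*(-1/212) = 21409/53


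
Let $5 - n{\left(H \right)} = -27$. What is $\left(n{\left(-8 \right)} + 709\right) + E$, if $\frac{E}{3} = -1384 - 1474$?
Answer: $-7833$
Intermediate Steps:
$n{\left(H \right)} = 32$ ($n{\left(H \right)} = 5 - -27 = 5 + 27 = 32$)
$E = -8574$ ($E = 3 \left(-1384 - 1474\right) = 3 \left(-2858\right) = -8574$)
$\left(n{\left(-8 \right)} + 709\right) + E = \left(32 + 709\right) - 8574 = 741 - 8574 = -7833$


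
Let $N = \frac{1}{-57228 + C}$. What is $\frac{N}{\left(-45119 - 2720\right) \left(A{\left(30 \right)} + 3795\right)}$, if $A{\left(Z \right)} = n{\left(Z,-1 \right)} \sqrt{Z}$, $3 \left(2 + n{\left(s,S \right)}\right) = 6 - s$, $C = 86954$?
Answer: $- \frac{23}{124098835945690} - \frac{\sqrt{30}}{2047630793103885} \approx -1.8801 \cdot 10^{-13}$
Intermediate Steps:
$n{\left(s,S \right)} = - \frac{s}{3}$ ($n{\left(s,S \right)} = -2 + \frac{6 - s}{3} = -2 - \left(-2 + \frac{s}{3}\right) = - \frac{s}{3}$)
$N = \frac{1}{29726}$ ($N = \frac{1}{-57228 + 86954} = \frac{1}{29726} \approx 3.3641 \cdot 10^{-5}$)
$A{\left(Z \right)} = - \frac{Z^{\frac{3}{2}}}{3}$ ($A{\left(Z \right)} = - \frac{Z}{3} \sqrt{Z} = - \frac{Z^{\frac{3}{2}}}{3}$)
$\frac{N}{\left(-45119 - 2720\right) \left(A{\left(30 \right)} + 3795\right)} = \frac{1}{29726 \left(-45119 - 2720\right) \left(- \frac{30^{\frac{3}{2}}}{3} + 3795\right)} = \frac{1}{29726 \left(- 47839 \left(- \frac{30 \sqrt{30}}{3} + 3795\right)\right)} = \frac{1}{29726 \left(- 47839 \left(- 10 \sqrt{30} + 3795\right)\right)} = \frac{1}{29726 \left(- 47839 \left(3795 - 10 \sqrt{30}\right)\right)} = \frac{1}{29726 \left(-181549005 + 478390 \sqrt{30}\right)}$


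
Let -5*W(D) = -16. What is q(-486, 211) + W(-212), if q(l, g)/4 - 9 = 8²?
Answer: 1476/5 ≈ 295.20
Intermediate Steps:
W(D) = 16/5 (W(D) = -⅕*(-16) = 16/5)
q(l, g) = 292 (q(l, g) = 36 + 4*8² = 36 + 4*64 = 36 + 256 = 292)
q(-486, 211) + W(-212) = 292 + 16/5 = 1476/5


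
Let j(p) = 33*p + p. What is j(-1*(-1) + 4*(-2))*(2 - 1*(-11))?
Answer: -3094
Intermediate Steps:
j(p) = 34*p
j(-1*(-1) + 4*(-2))*(2 - 1*(-11)) = (34*(-1*(-1) + 4*(-2)))*(2 - 1*(-11)) = (34*(1 - 8))*(2 + 11) = (34*(-7))*13 = -238*13 = -3094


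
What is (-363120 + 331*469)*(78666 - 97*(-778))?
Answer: -32041114292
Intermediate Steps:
(-363120 + 331*469)*(78666 - 97*(-778)) = (-363120 + 155239)*(78666 + 75466) = -207881*154132 = -32041114292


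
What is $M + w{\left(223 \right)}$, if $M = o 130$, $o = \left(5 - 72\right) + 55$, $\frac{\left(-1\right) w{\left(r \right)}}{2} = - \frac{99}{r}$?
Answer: $- \frac{347682}{223} \approx -1559.1$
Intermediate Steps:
$w{\left(r \right)} = \frac{198}{r}$ ($w{\left(r \right)} = - 2 \left(- \frac{99}{r}\right) = \frac{198}{r}$)
$o = -12$ ($o = -67 + 55 = -12$)
$M = -1560$ ($M = \left(-12\right) 130 = -1560$)
$M + w{\left(223 \right)} = -1560 + \frac{198}{223} = - \frac{347682}{223}$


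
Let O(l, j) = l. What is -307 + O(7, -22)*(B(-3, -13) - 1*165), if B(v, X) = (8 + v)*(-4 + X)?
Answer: -2057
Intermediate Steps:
B(v, X) = (-4 + X)*(8 + v)
-307 + O(7, -22)*(B(-3, -13) - 1*165) = -307 + 7*((-32 - 4*(-3) + 8*(-13) - 13*(-3)) - 1*165) = -307 + 7*((-32 + 12 - 104 + 39) - 165) = -307 + 7*(-85 - 165) = -307 + 7*(-250) = -307 - 1750 = -2057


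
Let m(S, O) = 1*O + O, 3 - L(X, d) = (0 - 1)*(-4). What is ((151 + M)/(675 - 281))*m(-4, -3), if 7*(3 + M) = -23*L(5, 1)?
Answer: -3177/1379 ≈ -2.3038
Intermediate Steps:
L(X, d) = -1 (L(X, d) = 3 - (0 - 1)*(-4) = 3 - (-1)*(-4) = 3 - 1*4 = 3 - 4 = -1)
m(S, O) = 2*O (m(S, O) = O + O = 2*O)
M = 2/7 (M = -3 + (-23*(-1))/7 = -3 + (⅐)*23 = -3 + 23/7 = 2/7 ≈ 0.28571)
((151 + M)/(675 - 281))*m(-4, -3) = ((151 + 2/7)/(675 - 281))*(2*(-3)) = ((1059/7)/394)*(-6) = ((1059/7)*(1/394))*(-6) = (1059/2758)*(-6) = -3177/1379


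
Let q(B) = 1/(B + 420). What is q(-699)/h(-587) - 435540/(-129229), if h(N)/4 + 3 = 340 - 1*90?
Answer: 120057342851/35622232308 ≈ 3.3703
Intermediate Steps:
h(N) = 988 (h(N) = -12 + 4*(340 - 1*90) = -12 + 4*(340 - 90) = -12 + 4*250 = -12 + 1000 = 988)
q(B) = 1/(420 + B)
q(-699)/h(-587) - 435540/(-129229) = 1/((420 - 699)*988) - 435540/(-129229) = (1/988)/(-279) - 435540*(-1/129229) = -1/279*1/988 + 435540/129229 = -1/275652 + 435540/129229 = 120057342851/35622232308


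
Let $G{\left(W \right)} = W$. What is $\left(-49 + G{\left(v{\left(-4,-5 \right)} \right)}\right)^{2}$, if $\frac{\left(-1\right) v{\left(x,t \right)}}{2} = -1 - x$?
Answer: $3025$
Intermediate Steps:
$v{\left(x,t \right)} = 2 + 2 x$ ($v{\left(x,t \right)} = - 2 \left(-1 - x\right) = 2 + 2 x$)
$\left(-49 + G{\left(v{\left(-4,-5 \right)} \right)}\right)^{2} = \left(-49 + \left(2 + 2 \left(-4\right)\right)\right)^{2} = \left(-49 + \left(2 - 8\right)\right)^{2} = \left(-49 - 6\right)^{2} = \left(-55\right)^{2} = 3025$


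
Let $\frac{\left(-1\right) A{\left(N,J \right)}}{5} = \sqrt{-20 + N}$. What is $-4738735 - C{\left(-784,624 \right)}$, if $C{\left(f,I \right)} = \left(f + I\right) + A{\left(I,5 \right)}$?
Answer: $-4738575 + 10 \sqrt{151} \approx -4.7384 \cdot 10^{6}$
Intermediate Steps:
$A{\left(N,J \right)} = - 5 \sqrt{-20 + N}$
$C{\left(f,I \right)} = I + f - 5 \sqrt{-20 + I}$ ($C{\left(f,I \right)} = \left(f + I\right) - 5 \sqrt{-20 + I} = \left(I + f\right) - 5 \sqrt{-20 + I} = I + f - 5 \sqrt{-20 + I}$)
$-4738735 - C{\left(-784,624 \right)} = -4738735 - \left(624 - 784 - 5 \sqrt{-20 + 624}\right) = -4738735 - \left(624 - 784 - 5 \sqrt{604}\right) = -4738735 - \left(624 - 784 - 5 \cdot 2 \sqrt{151}\right) = -4738735 - \left(624 - 784 - 10 \sqrt{151}\right) = -4738735 - \left(-160 - 10 \sqrt{151}\right) = -4738735 + \left(160 + 10 \sqrt{151}\right) = -4738575 + 10 \sqrt{151}$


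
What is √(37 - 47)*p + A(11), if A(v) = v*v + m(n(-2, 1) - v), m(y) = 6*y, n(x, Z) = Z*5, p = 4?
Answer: 85 + 4*I*√10 ≈ 85.0 + 12.649*I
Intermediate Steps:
n(x, Z) = 5*Z
A(v) = 30 + v² - 6*v (A(v) = v*v + 6*(5*1 - v) = v² + 6*(5 - v) = v² + (30 - 6*v) = 30 + v² - 6*v)
√(37 - 47)*p + A(11) = √(37 - 47)*4 + (30 + 11² - 6*11) = √(-10)*4 + (30 + 121 - 66) = (I*√10)*4 + 85 = 4*I*√10 + 85 = 85 + 4*I*√10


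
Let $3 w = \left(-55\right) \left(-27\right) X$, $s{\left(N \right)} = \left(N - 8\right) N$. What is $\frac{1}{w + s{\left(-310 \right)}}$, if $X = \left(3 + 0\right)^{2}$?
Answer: $\frac{1}{103035} \approx 9.7054 \cdot 10^{-6}$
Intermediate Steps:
$X = 9$ ($X = 3^{2} = 9$)
$s{\left(N \right)} = N \left(-8 + N\right)$ ($s{\left(N \right)} = \left(-8 + N\right) N = N \left(-8 + N\right)$)
$w = 4455$ ($w = \frac{\left(-55\right) \left(-27\right) 9}{3} = \frac{1485 \cdot 9}{3} = \frac{1}{3} \cdot 13365 = 4455$)
$\frac{1}{w + s{\left(-310 \right)}} = \frac{1}{4455 - 310 \left(-8 - 310\right)} = \frac{1}{4455 - -98580} = \frac{1}{4455 + 98580} = \frac{1}{103035}$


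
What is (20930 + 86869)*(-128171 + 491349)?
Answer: 39150225222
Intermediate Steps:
(20930 + 86869)*(-128171 + 491349) = 107799*363178 = 39150225222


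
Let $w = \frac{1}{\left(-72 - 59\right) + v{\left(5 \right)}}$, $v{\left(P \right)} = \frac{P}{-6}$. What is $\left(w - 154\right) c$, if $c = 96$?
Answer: $- \frac{11694720}{791} \approx -14785.0$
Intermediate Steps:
$v{\left(P \right)} = - \frac{P}{6}$ ($v{\left(P \right)} = P \left(- \frac{1}{6}\right) = - \frac{P}{6}$)
$w = - \frac{6}{791}$ ($w = \frac{1}{\left(-72 - 59\right) - \frac{5}{6}} = \frac{1}{-131 - \frac{5}{6}} = \frac{1}{- \frac{791}{6}} = - \frac{6}{791} \approx -0.0075853$)
$\left(w - 154\right) c = \left(- \frac{6}{791} - 154\right) 96 = \left(- \frac{121820}{791}\right) 96 = - \frac{11694720}{791}$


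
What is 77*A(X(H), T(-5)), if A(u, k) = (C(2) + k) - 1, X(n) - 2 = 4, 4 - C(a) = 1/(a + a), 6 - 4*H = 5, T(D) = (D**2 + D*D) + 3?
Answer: 17171/4 ≈ 4292.8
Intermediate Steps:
T(D) = 3 + 2*D**2 (T(D) = (D**2 + D**2) + 3 = 2*D**2 + 3 = 3 + 2*D**2)
H = 1/4 (H = 3/2 - 1/4*5 = 3/2 - 5/4 = 1/4 ≈ 0.25000)
C(a) = 4 - 1/(2*a) (C(a) = 4 - 1/(a + a) = 4 - 1/(2*a))
X(n) = 6 (X(n) = 2 + 4 = 6)
A(u, k) = 11/4 + k (A(u, k) = ((4 - 1/2/2) + k) - 1 = ((4 - 1/2*1/2) + k) - 1 = ((4 - 1/4) + k) - 1 = (15/4 + k) - 1 = 11/4 + k)
77*A(X(H), T(-5)) = 77*(11/4 + (3 + 2*(-5)**2)) = 77*(11/4 + (3 + 2*25)) = 77*(11/4 + (3 + 50)) = 77*(11/4 + 53) = 77*(223/4) = 17171/4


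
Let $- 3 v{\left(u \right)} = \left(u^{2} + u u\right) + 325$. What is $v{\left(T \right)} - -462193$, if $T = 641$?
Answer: $188164$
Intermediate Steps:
$v{\left(u \right)} = - \frac{325}{3} - \frac{2 u^{2}}{3}$ ($v{\left(u \right)} = - \frac{\left(u^{2} + u u\right) + 325}{3} = - \frac{\left(u^{2} + u^{2}\right) + 325}{3} = - \frac{2 u^{2} + 325}{3} = - \frac{325 + 2 u^{2}}{3} = - \frac{325}{3} - \frac{2 u^{2}}{3}$)
$v{\left(T \right)} - -462193 = \left(- \frac{325}{3} - \frac{2 \cdot 641^{2}}{3}\right) - -462193 = \left(- \frac{325}{3} - \frac{821762}{3}\right) + 462193 = -274029 + 462193 = 188164$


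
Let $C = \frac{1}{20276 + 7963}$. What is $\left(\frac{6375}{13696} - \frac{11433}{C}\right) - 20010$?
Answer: $- \frac{4422116496537}{13696} \approx -3.2288 \cdot 10^{8}$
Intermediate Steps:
$C = \frac{1}{28239} \approx 3.5412 \cdot 10^{-5}$
$\left(\frac{6375}{13696} - \frac{11433}{C}\right) - 20010 = \left(\frac{6375}{13696} - 11433 \frac{1}{\frac{1}{28239}}\right) - 20010 = \left(6375 \cdot \frac{1}{13696} - 322856487\right) - 20010 = \left(\frac{6375}{13696} - 322856487\right) - 20010 = - \frac{4421842439577}{13696} - 20010 = - \frac{4422116496537}{13696}$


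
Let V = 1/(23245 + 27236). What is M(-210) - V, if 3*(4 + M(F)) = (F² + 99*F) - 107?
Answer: 390234956/50481 ≈ 7730.3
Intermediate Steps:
M(F) = -119/3 + 33*F + F²/3 (M(F) = -4 + ((F² + 99*F) - 107)/3 = -4 + (-107 + F² + 99*F)/3 = -4 + (-107/3 + 33*F + F²/3) = -119/3 + 33*F + F²/3)
V = 1/50481 ≈ 1.9809e-5
M(-210) - V = (-119/3 + 33*(-210) + (⅓)*(-210)²) - 1*1/50481 = (-119/3 - 6930 + (⅓)*44100) - 1/50481 = (-119/3 - 6930 + 14700) - 1/50481 = 23191/3 - 1/50481 = 390234956/50481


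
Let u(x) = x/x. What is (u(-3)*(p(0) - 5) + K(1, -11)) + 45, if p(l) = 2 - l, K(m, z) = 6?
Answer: 48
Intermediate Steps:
u(x) = 1
(u(-3)*(p(0) - 5) + K(1, -11)) + 45 = (1*((2 - 1*0) - 5) + 6) + 45 = (1*((2 + 0) - 5) + 6) + 45 = (1*(2 - 5) + 6) + 45 = (1*(-3) + 6) + 45 = (-3 + 6) + 45 = 3 + 45 = 48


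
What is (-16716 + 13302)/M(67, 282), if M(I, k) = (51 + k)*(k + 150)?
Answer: -569/23976 ≈ -0.023732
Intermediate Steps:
M(I, k) = (51 + k)*(150 + k)
(-16716 + 13302)/M(67, 282) = (-16716 + 13302)/(7650 + 282² + 201*282) = -3414/(7650 + 79524 + 56682) = -3414/143856 = -3414*1/143856 = -569/23976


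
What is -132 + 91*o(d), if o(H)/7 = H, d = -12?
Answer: -7776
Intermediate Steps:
o(H) = 7*H
-132 + 91*o(d) = -132 + 91*(7*(-12)) = -132 + 91*(-84) = -132 - 7644 = -7776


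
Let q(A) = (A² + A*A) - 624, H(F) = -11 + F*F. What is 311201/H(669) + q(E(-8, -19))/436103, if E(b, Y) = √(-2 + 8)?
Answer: 135441789103/195177897650 ≈ 0.69394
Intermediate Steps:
E(b, Y) = √6
H(F) = -11 + F²
q(A) = -624 + 2*A² (q(A) = (A² + A²) - 624 = 2*A² - 624 = -624 + 2*A²)
311201/H(669) + q(E(-8, -19))/436103 = 311201/(-11 + 669²) + (-624 + 2*(√6)²)/436103 = 311201/(-11 + 447561) + (-624 + 2*6)*(1/436103) = 311201/447550 + (-624 + 12)*(1/436103) = 311201*(1/447550) - 612*1/436103 = 311201/447550 - 612/436103 = 135441789103/195177897650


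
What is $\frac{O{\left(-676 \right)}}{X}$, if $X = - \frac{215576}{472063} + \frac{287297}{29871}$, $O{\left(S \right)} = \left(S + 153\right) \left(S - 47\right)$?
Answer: $\frac{5331994712203617}{129182813015} \approx 41275.0$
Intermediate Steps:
$O{\left(S \right)} = \left(-47 + S\right) \left(153 + S\right)$ ($O{\left(S \right)} = \left(153 + S\right) \left(-47 + S\right) = \left(-47 + S\right) \left(153 + S\right)$)
$X = \frac{129182813015}{14100993873}$ ($X = \left(-215576\right) \frac{1}{472063} + 287297 \cdot \frac{1}{29871} = - \frac{215576}{472063} + \frac{287297}{29871} = \frac{129182813015}{14100993873} \approx 9.1613$)
$\frac{O{\left(-676 \right)}}{X} = \frac{-7191 + \left(-676\right)^{2} + 106 \left(-676\right)}{\frac{129182813015}{14100993873}} = \left(-7191 + 456976 - 71656\right) \frac{14100993873}{129182813015} = 378129 \cdot \frac{14100993873}{129182813015} = \frac{5331994712203617}{129182813015}$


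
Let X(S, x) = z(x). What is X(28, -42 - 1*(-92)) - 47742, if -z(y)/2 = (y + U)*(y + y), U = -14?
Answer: -54942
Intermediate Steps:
z(y) = -4*y*(-14 + y) (z(y) = -2*(y - 14)*(y + y) = -2*(-14 + y)*2*y = -4*y*(-14 + y))
X(S, x) = 4*x*(14 - x)
X(28, -42 - 1*(-92)) - 47742 = 4*(-42 - 1*(-92))*(14 - (-42 - 1*(-92))) - 47742 = 4*(-42 + 92)*(14 - (-42 + 92)) - 47742 = 4*50*(14 - 1*50) - 47742 = 4*50*(14 - 50) - 47742 = 4*50*(-36) - 47742 = -7200 - 47742 = -54942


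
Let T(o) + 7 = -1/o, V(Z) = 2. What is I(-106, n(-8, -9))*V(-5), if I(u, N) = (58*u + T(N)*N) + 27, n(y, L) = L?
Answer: -12118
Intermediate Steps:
T(o) = -7 - 1/o
I(u, N) = 27 + 58*u + N*(-7 - 1/N) (I(u, N) = (58*u + (-7 - 1/N)*N) + 27 = (58*u + N*(-7 - 1/N)) + 27 = 27 + 58*u + N*(-7 - 1/N))
I(-106, n(-8, -9))*V(-5) = (26 - 7*(-9) + 58*(-106))*2 = (26 + 63 - 6148)*2 = -6059*2 = -12118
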